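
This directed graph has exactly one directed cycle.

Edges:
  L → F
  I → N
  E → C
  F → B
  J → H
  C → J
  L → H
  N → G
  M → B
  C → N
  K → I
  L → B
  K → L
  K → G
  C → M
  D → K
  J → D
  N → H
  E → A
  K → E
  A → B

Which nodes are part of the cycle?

C, D, E, J, K

DFS with gray/black marking from D:
D gray
  K gray
    E gray
      C gray
        J gray
          J→D: D is gray → back edge
Back edge closes the cycle D → K → E → C → J → D; its vertices are {C, D, E, J, K}.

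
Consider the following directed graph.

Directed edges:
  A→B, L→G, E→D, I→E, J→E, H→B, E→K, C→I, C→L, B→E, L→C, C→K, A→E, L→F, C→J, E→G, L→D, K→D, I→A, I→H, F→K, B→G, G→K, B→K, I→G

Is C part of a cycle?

Yes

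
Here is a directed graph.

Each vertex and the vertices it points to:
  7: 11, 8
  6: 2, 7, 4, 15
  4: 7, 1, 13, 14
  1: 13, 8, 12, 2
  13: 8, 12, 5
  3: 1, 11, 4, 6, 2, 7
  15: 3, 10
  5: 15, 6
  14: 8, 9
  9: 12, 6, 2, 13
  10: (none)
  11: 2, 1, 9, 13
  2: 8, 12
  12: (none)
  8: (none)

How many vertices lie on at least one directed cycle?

A vertex is on a directed cycle iff it belongs to a strongly connected component of size ≥ 2 (or has a self-loop).
The vertices on cycles are {1, 3, 4, 5, 6, 7, 9, 11, 13, 14, 15} — 11 in total.

11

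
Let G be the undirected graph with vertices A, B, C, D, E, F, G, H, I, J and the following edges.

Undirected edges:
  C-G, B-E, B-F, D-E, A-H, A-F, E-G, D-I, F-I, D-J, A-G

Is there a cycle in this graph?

DFS, tracking each vertex's parent; an edge to a visited non-parent vertex closes a cycle.
Start from J:
visit J (parent –)
  visit D (parent J)
    visit E (parent D)
      E–D: parent, skip
      visit B (parent E)
        visit F (parent B)
          visit I (parent F)
            I–D: D visited and ≠ parent → cycle
Cycle: D – E – B – F – I – D.

Yes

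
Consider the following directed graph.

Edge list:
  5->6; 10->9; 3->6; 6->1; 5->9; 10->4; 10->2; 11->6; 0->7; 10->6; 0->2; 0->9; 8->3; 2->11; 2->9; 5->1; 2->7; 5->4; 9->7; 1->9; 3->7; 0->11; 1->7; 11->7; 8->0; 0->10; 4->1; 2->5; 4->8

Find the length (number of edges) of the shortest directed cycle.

For each vertex v, BFS finds the shortest path from v back to v.
The shortest such closed walk is 8 → 0 → 10 → 4 → 8, length 4.

4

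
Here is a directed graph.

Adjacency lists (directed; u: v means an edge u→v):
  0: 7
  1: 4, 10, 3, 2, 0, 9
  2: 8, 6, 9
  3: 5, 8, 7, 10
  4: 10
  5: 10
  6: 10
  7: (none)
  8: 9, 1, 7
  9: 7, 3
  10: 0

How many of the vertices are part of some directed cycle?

5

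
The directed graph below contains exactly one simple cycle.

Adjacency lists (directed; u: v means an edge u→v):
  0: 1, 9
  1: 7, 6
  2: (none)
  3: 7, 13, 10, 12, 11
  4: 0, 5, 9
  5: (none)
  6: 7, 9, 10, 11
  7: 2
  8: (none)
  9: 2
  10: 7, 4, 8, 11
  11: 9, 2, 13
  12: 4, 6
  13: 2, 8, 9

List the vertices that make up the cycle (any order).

DFS with gray/black marking from 6:
6 gray
  7 gray
    2 gray
    2 black
  7 black
  9 gray
    9→2: 2 black — skip
  9 black
  10 gray
    10→7: 7 black — skip
    4 gray
      0 gray
        1 gray
          1→7: 7 black — skip
          1→6: 6 is gray → back edge
Back edge closes the cycle 6 → 10 → 4 → 0 → 1 → 6; its vertices are {0, 1, 4, 6, 10}.

0, 1, 4, 6, 10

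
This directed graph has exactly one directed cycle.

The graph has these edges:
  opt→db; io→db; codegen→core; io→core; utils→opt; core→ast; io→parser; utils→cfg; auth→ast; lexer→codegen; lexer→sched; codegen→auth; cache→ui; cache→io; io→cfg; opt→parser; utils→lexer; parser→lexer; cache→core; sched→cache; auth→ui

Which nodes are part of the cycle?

io, cache, lexer, sched, parser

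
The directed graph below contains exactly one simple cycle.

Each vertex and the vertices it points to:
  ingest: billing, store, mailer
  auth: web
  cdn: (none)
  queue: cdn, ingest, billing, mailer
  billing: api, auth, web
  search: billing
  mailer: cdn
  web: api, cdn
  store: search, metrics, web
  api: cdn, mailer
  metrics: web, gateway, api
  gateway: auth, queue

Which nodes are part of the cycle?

queue, store, ingest, gateway, metrics

DFS with gray/black marking from queue:
queue gray
  cdn gray
  cdn black
  ingest gray
    billing gray
      api gray
        api→cdn: cdn black — skip
        mailer gray
          mailer→cdn: cdn black — skip
        mailer black
      api black
      auth gray
        web gray
          web→api: api black — skip
          web→cdn: cdn black — skip
        web black
      auth black
      billing→web: web black — skip
    billing black
    store gray
      search gray
        search→billing: billing black — skip
      search black
      metrics gray
        metrics→web: web black — skip
        gateway gray
          gateway→auth: auth black — skip
          gateway→queue: queue is gray → back edge
Back edge closes the cycle queue → ingest → store → metrics → gateway → queue; its vertices are {queue, store, ingest, gateway, metrics}.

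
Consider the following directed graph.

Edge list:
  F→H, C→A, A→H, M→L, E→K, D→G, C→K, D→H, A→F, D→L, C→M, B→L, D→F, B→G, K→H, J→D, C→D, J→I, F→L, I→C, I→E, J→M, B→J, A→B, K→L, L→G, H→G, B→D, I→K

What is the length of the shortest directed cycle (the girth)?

For each vertex v, BFS finds the shortest path from v back to v.
The shortest such closed walk is B → J → I → C → A → B, length 5.

5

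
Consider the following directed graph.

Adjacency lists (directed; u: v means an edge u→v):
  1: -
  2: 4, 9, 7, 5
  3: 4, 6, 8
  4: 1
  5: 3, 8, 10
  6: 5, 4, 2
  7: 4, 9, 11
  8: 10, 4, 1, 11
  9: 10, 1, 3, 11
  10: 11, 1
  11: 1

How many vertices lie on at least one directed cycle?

A vertex is on a directed cycle iff it belongs to a strongly connected component of size ≥ 2 (or has a self-loop).
The vertices on cycles are {2, 3, 5, 6, 7, 9} — 6 in total.

6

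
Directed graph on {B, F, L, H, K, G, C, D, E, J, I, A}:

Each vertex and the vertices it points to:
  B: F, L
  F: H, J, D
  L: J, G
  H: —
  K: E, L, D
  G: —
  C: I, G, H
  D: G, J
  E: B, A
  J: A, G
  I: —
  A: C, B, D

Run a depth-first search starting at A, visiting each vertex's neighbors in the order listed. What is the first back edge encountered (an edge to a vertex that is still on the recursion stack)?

DFS from A (visiting each vertex's neighbors in the order listed); mark gray on enter, black on exit:
A gray
  C gray
    I gray
    I black
    G gray
    G black
    H gray
    H black
  C black
  B gray
    F gray
      F→H: H black — skip
      J gray
        J→A: A is gray → back edge
First back edge: J → A.

J->A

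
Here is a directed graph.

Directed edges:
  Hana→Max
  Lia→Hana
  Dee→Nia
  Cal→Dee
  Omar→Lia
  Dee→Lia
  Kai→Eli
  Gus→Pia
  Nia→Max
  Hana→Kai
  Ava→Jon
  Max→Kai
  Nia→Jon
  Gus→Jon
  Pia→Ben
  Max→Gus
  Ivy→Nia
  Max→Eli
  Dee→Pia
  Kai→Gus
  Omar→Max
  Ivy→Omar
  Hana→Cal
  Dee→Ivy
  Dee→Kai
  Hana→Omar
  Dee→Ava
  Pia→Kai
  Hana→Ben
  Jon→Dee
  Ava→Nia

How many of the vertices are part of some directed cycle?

13

A vertex is on a directed cycle iff it belongs to a strongly connected component of size ≥ 2 (or has a self-loop).
The vertices on cycles are {Ava, Cal, Dee, Gus, Ivy, Jon, Kai, Lia, Max, Nia, Pia, Hana, Omar} — 13 in total.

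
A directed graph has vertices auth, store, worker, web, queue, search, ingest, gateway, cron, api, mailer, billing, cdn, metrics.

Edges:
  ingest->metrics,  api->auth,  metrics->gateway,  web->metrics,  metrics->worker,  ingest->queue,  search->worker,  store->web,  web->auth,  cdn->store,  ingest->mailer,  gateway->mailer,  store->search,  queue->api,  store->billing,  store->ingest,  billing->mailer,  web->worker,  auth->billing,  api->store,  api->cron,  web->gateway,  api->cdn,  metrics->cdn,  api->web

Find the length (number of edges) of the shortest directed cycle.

For each vertex v, BFS finds the shortest path from v back to v.
The shortest such closed walk is api → store → ingest → queue → api, length 4.

4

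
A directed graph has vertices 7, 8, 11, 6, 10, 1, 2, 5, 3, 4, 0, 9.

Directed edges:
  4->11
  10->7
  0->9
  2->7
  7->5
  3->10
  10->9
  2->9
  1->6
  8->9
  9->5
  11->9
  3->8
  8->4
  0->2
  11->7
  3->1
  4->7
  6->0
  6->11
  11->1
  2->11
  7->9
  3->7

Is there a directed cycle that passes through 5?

No

5 lies on a cycle iff there is a path from 5 back to itself.
Exploring from 5, it never reaches itself; equivalently, its strongly connected component is a singleton.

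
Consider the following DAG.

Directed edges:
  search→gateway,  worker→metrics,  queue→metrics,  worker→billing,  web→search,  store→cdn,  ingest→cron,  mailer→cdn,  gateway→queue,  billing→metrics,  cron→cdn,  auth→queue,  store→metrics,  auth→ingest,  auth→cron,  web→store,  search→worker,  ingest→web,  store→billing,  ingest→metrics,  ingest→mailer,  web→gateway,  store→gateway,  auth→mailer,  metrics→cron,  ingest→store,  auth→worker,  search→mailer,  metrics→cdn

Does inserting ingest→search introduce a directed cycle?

No

Adding ingest→search creates a cycle iff search can already reach ingest.
Explore from search: no path reaches ingest. The graph stays acyclic.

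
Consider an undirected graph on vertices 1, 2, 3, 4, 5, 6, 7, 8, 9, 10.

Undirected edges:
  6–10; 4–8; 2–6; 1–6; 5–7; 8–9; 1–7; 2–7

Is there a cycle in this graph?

DFS, tracking each vertex's parent; an edge to a visited non-parent vertex closes a cycle.
Start from 8:
visit 8 (parent –)
  visit 4 (parent 8)
    4–8: parent, skip
  visit 9 (parent 8)
    9–8: parent, skip
visit 1 (parent –)
  visit 6 (parent 1)
    visit 10 (parent 6)
      10–6: parent, skip
    6–1: parent, skip
    visit 2 (parent 6)
      visit 7 (parent 2)
        7–2: parent, skip
        7–1: 1 visited and ≠ parent → cycle
Cycle: 1 – 6 – 2 – 7 – 1.

Yes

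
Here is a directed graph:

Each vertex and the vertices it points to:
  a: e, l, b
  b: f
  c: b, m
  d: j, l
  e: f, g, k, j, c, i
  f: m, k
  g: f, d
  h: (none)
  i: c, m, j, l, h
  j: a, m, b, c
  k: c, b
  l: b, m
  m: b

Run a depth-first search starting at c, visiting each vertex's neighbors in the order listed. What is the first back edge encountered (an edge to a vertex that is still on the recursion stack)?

m→b

DFS from c (visiting each vertex's neighbors in the order listed); mark gray on enter, black on exit:
c gray
  b gray
    f gray
      m gray
        m→b: b is gray → back edge
First back edge: m → b.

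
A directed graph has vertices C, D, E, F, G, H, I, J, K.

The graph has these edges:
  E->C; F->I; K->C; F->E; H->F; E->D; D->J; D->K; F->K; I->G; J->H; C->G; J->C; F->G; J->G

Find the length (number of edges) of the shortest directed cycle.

5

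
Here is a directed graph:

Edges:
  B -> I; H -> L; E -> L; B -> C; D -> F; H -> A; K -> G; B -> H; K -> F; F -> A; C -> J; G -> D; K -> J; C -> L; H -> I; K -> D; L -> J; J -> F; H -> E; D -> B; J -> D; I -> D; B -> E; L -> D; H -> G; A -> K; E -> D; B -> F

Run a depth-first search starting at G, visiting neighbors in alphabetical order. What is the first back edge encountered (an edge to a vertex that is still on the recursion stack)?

DFS from G (visiting neighbors in alphabetical order); mark gray on enter, black on exit:
G gray
  D gray
    B gray
      C gray
        J gray
          J→D: D is gray → back edge
First back edge: J → D.

J->D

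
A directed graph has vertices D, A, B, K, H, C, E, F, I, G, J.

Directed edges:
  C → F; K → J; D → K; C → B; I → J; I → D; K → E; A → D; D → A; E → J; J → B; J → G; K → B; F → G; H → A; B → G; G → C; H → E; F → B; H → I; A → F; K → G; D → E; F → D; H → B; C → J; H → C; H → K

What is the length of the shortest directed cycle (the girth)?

2

For each vertex v, BFS finds the shortest path from v back to v.
The shortest such closed walk is A → D → A, length 2.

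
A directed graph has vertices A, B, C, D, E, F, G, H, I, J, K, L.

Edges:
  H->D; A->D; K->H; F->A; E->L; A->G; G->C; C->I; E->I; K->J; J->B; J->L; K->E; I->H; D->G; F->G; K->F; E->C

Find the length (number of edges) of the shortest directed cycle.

5

For each vertex v, BFS finds the shortest path from v back to v.
The shortest such closed walk is H → D → G → C → I → H, length 5.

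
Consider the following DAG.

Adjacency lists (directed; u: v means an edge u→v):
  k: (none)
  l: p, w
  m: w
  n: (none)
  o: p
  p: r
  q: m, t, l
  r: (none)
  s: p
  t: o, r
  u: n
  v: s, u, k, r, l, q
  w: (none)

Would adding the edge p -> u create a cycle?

Adding p→u creates a cycle iff u can already reach p.
Explore from u: no path reaches p. The graph stays acyclic.

No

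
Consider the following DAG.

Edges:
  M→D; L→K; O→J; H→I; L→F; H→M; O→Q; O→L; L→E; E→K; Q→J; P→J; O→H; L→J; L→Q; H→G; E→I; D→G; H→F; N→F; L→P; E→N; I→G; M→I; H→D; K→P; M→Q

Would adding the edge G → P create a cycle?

No

Adding G→P creates a cycle iff P can already reach G.
Explore from P: no path reaches G. The graph stays acyclic.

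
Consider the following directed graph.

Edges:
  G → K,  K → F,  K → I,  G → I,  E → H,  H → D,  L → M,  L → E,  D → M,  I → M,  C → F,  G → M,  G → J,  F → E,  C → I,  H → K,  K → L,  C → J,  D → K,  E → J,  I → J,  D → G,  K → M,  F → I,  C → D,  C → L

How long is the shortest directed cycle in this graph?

4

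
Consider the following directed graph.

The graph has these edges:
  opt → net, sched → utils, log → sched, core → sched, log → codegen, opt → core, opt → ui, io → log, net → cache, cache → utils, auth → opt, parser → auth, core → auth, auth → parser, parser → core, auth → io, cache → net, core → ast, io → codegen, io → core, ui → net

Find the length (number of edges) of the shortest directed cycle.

2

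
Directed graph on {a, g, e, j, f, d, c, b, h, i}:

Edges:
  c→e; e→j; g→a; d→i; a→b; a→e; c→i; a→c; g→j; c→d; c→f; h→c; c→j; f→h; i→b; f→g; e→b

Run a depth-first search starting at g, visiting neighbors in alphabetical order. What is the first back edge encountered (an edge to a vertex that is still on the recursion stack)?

f→g

DFS from g (visiting neighbors in alphabetical order); mark gray on enter, black on exit:
g gray
  a gray
    b gray
    b black
    c gray
      d gray
        i gray
          i→b: b black — skip
        i black
      d black
      e gray
        e→b: b black — skip
        j gray
        j black
      e black
      f gray
        f→g: g is gray → back edge
First back edge: f → g.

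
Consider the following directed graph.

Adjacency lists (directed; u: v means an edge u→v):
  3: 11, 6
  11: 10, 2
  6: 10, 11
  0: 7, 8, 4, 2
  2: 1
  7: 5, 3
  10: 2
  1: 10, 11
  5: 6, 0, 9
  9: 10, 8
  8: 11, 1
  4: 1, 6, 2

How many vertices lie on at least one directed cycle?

7

A vertex is on a directed cycle iff it belongs to a strongly connected component of size ≥ 2 (or has a self-loop).
The vertices on cycles are {0, 1, 2, 5, 7, 10, 11} — 7 in total.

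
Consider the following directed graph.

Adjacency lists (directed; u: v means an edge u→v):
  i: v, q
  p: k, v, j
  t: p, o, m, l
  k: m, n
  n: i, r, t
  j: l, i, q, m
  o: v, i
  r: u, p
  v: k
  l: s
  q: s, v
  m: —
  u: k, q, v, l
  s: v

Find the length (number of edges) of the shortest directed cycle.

For each vertex v, BFS finds the shortest path from v back to v.
The shortest such closed walk is n → t → p → k → n, length 4.

4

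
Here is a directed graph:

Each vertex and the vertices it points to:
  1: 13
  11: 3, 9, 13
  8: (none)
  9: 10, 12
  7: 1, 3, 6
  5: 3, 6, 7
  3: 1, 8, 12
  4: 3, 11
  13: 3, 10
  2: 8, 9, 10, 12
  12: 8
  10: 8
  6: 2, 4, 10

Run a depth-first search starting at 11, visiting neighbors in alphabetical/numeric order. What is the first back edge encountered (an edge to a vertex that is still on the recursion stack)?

13→3

DFS from 11 (visiting neighbors in alphabetical/numeric order); mark gray on enter, black on exit:
11 gray
  3 gray
    1 gray
      13 gray
        13→3: 3 is gray → back edge
First back edge: 13 → 3.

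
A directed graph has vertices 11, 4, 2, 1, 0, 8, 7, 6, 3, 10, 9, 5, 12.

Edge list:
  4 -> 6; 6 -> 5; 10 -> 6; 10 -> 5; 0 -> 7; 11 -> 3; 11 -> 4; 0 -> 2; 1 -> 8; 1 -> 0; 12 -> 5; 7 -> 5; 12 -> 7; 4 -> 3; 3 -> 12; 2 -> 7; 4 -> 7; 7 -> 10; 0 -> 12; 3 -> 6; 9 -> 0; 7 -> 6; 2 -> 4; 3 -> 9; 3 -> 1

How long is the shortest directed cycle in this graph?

For each vertex v, BFS finds the shortest path from v back to v.
The shortest such closed walk is 3 → 1 → 0 → 2 → 4 → 3, length 5.

5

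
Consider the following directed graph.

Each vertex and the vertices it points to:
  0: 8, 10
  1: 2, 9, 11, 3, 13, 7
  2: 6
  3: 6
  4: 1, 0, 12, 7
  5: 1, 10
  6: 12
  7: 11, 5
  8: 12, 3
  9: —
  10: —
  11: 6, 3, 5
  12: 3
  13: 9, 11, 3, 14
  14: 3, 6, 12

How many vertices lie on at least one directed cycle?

A vertex is on a directed cycle iff it belongs to a strongly connected component of size ≥ 2 (or has a self-loop).
The vertices on cycles are {1, 3, 5, 6, 7, 11, 12, 13} — 8 in total.

8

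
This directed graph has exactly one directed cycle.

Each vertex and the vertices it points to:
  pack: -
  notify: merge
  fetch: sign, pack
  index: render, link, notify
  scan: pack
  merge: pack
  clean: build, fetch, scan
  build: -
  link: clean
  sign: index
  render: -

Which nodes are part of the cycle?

DFS with gray/black marking from index:
index gray
  render gray
  render black
  link gray
    clean gray
      build gray
      build black
      fetch gray
        sign gray
          sign→index: index is gray → back edge
Back edge closes the cycle index → link → clean → fetch → sign → index; its vertices are {link, sign, clean, fetch, index}.

link, sign, clean, fetch, index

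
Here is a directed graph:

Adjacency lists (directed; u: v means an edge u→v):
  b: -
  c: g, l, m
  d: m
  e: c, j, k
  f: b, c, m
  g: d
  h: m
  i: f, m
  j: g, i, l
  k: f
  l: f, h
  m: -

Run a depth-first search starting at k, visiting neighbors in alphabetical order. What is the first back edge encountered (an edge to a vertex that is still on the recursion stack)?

l->f

DFS from k (visiting neighbors in alphabetical order); mark gray on enter, black on exit:
k gray
  f gray
    b gray
    b black
    c gray
      g gray
        d gray
          m gray
          m black
        d black
      g black
      l gray
        l→f: f is gray → back edge
First back edge: l → f.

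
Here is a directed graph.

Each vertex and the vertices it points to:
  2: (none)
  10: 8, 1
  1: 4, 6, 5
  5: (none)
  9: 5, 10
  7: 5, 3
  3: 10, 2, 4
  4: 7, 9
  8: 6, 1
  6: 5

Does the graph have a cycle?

Yes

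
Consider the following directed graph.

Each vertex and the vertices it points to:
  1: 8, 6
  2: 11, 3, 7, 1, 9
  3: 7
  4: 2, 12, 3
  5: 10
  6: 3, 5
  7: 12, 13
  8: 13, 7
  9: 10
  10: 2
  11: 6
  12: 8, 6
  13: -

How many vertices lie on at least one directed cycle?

11

A vertex is on a directed cycle iff it belongs to a strongly connected component of size ≥ 2 (or has a self-loop).
The vertices on cycles are {1, 2, 3, 5, 6, 7, 8, 9, 10, 11, 12} — 11 in total.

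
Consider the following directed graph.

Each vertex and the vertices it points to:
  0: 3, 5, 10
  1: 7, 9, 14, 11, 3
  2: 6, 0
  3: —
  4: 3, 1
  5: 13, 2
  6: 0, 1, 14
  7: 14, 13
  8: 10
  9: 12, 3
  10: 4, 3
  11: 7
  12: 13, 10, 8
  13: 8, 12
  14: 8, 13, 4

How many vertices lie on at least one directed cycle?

14

A vertex is on a directed cycle iff it belongs to a strongly connected component of size ≥ 2 (or has a self-loop).
The vertices on cycles are {0, 1, 2, 4, 5, 6, 7, 8, 9, 10, 11, 12, 13, 14} — 14 in total.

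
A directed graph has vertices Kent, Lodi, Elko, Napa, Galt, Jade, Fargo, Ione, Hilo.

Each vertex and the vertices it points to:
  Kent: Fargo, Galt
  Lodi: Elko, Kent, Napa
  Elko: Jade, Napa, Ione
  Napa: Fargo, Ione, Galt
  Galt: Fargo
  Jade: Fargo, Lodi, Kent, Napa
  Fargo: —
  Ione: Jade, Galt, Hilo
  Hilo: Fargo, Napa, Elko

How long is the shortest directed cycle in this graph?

3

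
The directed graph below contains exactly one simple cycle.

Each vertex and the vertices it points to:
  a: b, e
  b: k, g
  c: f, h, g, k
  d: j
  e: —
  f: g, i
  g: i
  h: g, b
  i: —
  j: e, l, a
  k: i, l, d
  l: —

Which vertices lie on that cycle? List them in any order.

a, b, d, j, k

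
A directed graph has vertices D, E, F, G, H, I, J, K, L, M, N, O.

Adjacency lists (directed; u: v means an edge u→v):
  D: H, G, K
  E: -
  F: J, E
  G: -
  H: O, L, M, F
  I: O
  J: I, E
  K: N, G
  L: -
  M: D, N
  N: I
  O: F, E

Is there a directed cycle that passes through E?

No

E lies on a cycle iff there is a path from E back to itself.
Exploring from E, it never reaches itself; equivalently, its strongly connected component is a singleton.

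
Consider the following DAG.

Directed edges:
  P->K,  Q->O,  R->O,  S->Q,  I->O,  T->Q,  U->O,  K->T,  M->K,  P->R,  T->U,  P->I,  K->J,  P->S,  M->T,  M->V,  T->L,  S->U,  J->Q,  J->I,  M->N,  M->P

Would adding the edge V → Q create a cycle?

No

Adding V→Q creates a cycle iff Q can already reach V.
Explore from Q: no path reaches V. The graph stays acyclic.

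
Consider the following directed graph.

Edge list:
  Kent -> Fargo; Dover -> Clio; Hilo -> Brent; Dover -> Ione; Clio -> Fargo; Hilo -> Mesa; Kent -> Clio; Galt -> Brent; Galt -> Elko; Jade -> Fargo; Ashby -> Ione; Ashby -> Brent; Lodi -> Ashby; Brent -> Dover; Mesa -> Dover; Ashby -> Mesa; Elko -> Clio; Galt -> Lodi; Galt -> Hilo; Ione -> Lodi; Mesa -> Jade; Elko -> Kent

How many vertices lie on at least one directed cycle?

A vertex is on a directed cycle iff it belongs to a strongly connected component of size ≥ 2 (or has a self-loop).
The vertices on cycles are {Ione, Lodi, Mesa, Ashby, Brent, Dover} — 6 in total.

6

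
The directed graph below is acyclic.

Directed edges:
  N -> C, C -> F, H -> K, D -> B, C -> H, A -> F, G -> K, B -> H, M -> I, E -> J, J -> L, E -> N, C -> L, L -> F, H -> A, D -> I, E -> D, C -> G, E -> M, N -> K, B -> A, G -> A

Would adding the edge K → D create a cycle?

Adding K→D creates a cycle iff D can already reach K.
Path from D: D → B → H → K.
So D → … → K → D is a cycle.

Yes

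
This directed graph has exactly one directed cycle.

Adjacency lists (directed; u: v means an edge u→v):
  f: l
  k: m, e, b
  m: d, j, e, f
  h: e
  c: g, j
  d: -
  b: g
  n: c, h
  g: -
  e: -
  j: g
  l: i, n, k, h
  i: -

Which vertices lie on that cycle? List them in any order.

DFS with gray/black marking from l:
l gray
  i gray
  i black
  n gray
    c gray
      g gray
      g black
      j gray
        j→g: g black — skip
      j black
    c black
    h gray
      e gray
      e black
    h black
  n black
  k gray
    m gray
      d gray
      d black
      m→j: j black — skip
      m→e: e black — skip
      f gray
        f→l: l is gray → back edge
Back edge closes the cycle l → k → m → f → l; its vertices are {f, k, l, m}.

f, k, l, m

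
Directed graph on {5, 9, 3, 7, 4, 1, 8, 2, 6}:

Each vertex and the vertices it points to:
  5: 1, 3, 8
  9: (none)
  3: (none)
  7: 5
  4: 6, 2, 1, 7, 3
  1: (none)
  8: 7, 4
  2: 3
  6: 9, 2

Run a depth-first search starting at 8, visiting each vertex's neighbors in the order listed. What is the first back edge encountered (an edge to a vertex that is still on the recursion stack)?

DFS from 8 (visiting each vertex's neighbors in the order listed); mark gray on enter, black on exit:
8 gray
  7 gray
    5 gray
      1 gray
      1 black
      3 gray
      3 black
      5→8: 8 is gray → back edge
First back edge: 5 → 8.

5→8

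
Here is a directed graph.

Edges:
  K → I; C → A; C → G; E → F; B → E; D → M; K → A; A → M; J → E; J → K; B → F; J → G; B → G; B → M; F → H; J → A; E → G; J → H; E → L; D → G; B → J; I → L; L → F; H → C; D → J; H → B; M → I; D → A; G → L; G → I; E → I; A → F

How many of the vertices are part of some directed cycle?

A vertex is on a directed cycle iff it belongs to a strongly connected component of size ≥ 2 (or has a self-loop).
The vertices on cycles are {A, B, C, E, F, G, H, I, J, K, L, M} — 12 in total.

12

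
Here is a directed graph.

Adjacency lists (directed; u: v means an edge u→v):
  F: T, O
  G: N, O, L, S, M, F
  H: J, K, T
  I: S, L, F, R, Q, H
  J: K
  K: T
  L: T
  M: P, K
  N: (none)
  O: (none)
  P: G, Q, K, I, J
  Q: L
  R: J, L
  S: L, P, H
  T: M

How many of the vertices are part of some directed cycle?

13

A vertex is on a directed cycle iff it belongs to a strongly connected component of size ≥ 2 (or has a self-loop).
The vertices on cycles are {F, G, H, I, J, K, L, M, P, Q, R, S, T} — 13 in total.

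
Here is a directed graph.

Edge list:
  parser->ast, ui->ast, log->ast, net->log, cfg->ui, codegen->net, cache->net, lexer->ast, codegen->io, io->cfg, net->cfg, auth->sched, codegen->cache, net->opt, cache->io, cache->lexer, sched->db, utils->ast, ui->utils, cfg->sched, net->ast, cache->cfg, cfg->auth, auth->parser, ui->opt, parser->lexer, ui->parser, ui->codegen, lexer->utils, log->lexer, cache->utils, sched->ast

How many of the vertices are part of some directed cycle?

6

A vertex is on a directed cycle iff it belongs to a strongly connected component of size ≥ 2 (or has a self-loop).
The vertices on cycles are {io, ui, cfg, net, cache, codegen} — 6 in total.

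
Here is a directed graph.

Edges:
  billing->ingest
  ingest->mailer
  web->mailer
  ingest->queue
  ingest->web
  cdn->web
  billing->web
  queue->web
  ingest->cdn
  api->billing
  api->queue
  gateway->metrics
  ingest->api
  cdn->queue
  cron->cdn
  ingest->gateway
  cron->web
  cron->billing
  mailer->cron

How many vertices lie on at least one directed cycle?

8

A vertex is on a directed cycle iff it belongs to a strongly connected component of size ≥ 2 (or has a self-loop).
The vertices on cycles are {api, cdn, web, cron, queue, ingest, mailer, billing} — 8 in total.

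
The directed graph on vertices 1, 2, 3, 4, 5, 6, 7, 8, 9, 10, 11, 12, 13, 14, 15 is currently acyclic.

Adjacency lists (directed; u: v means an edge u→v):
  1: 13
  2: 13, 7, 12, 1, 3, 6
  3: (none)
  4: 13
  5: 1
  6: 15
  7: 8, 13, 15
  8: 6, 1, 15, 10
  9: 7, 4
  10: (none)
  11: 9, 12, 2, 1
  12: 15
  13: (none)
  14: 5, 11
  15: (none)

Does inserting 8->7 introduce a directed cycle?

Yes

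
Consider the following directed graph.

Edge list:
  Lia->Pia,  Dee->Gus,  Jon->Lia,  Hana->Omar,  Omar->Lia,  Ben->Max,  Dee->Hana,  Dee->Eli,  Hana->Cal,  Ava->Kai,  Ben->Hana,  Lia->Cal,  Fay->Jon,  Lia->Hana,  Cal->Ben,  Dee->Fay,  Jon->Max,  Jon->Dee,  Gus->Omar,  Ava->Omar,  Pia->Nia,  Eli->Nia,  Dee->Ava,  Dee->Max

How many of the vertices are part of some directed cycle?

8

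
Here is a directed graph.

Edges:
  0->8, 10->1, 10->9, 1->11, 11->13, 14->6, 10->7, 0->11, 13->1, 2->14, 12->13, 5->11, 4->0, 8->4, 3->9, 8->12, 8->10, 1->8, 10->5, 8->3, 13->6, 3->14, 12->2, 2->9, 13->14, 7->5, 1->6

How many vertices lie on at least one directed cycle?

A vertex is on a directed cycle iff it belongs to a strongly connected component of size ≥ 2 (or has a self-loop).
The vertices on cycles are {0, 1, 4, 5, 7, 8, 10, 11, 12, 13} — 10 in total.

10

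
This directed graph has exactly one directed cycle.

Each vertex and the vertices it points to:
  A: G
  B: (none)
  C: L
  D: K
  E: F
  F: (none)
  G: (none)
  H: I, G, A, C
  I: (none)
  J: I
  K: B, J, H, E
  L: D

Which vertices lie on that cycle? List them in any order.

DFS with gray/black marking from K:
K gray
  B gray
  B black
  J gray
    I gray
    I black
  J black
  H gray
    H→I: I black — skip
    G gray
    G black
    A gray
      A→G: G black — skip
    A black
    C gray
      L gray
        D gray
          D→K: K is gray → back edge
Back edge closes the cycle K → H → C → L → D → K; its vertices are {C, D, H, K, L}.

C, D, H, K, L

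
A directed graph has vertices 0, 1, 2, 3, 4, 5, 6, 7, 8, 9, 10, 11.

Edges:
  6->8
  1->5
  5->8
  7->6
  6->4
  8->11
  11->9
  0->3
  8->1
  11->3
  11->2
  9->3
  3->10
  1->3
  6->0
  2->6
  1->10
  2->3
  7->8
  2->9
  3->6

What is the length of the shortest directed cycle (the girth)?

3

For each vertex v, BFS finds the shortest path from v back to v.
The shortest such closed walk is 6 → 0 → 3 → 6, length 3.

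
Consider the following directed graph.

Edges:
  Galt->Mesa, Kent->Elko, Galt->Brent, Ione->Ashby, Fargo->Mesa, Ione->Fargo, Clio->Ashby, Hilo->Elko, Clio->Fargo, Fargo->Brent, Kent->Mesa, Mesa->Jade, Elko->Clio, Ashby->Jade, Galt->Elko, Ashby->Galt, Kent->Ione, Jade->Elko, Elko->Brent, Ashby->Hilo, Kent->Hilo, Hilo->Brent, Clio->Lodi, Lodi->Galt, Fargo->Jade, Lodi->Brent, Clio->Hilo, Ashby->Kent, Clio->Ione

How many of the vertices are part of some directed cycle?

A vertex is on a directed cycle iff it belongs to a strongly connected component of size ≥ 2 (or has a self-loop).
The vertices on cycles are {Clio, Elko, Galt, Hilo, Ione, Jade, Kent, Lodi, Mesa, Ashby, Fargo} — 11 in total.

11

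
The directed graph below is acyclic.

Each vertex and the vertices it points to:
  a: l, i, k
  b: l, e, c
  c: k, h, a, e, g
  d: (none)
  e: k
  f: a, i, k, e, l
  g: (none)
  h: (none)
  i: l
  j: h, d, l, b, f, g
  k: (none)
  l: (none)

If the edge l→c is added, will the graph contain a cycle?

Adding l→c creates a cycle iff c can already reach l.
Path from c: c → a → l.
So c → … → l → c is a cycle.

Yes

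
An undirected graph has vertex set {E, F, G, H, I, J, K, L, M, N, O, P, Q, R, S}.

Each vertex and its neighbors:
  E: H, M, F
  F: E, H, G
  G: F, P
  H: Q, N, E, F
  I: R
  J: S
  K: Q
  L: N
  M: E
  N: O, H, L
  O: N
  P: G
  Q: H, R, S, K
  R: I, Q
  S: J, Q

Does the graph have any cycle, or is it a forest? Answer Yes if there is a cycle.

Yes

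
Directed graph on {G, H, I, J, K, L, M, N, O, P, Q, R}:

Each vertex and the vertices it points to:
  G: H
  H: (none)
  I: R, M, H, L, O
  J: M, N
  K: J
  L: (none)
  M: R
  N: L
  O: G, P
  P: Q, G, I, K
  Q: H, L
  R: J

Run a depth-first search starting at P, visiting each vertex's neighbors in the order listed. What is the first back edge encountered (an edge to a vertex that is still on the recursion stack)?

M→R

DFS from P (visiting each vertex's neighbors in the order listed); mark gray on enter, black on exit:
P gray
  Q gray
    H gray
    H black
    L gray
    L black
  Q black
  G gray
    G→H: H black — skip
  G black
  I gray
    R gray
      J gray
        M gray
          M→R: R is gray → back edge
First back edge: M → R.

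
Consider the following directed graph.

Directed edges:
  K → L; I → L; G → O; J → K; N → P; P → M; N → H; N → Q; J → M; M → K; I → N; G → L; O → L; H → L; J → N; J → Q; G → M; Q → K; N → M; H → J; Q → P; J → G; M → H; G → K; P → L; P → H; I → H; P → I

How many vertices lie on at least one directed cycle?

A vertex is on a directed cycle iff it belongs to a strongly connected component of size ≥ 2 (or has a self-loop).
The vertices on cycles are {G, H, I, J, M, N, P, Q} — 8 in total.

8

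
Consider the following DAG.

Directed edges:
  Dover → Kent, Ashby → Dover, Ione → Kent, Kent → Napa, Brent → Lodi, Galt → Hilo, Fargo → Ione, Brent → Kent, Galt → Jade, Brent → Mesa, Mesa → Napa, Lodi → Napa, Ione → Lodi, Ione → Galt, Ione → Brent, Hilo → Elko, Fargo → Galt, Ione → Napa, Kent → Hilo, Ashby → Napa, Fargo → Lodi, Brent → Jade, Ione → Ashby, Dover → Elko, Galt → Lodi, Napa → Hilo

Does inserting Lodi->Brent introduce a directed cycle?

Adding Lodi→Brent creates a cycle iff Brent can already reach Lodi.
Path from Brent: Brent → Lodi.
So Brent → … → Lodi → Brent is a cycle.

Yes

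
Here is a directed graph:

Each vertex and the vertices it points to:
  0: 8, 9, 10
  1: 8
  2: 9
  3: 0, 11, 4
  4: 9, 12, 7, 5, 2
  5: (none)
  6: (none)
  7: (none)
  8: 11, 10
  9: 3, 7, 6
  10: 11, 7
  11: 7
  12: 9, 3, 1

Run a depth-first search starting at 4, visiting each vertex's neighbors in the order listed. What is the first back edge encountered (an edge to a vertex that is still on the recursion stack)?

DFS from 4 (visiting each vertex's neighbors in the order listed); mark gray on enter, black on exit:
4 gray
  9 gray
    3 gray
      0 gray
        8 gray
          11 gray
            7 gray
            7 black
          11 black
          10 gray
            10→11: 11 black — skip
            10→7: 7 black — skip
          10 black
        8 black
        0→9: 9 is gray → back edge
First back edge: 0 → 9.

0->9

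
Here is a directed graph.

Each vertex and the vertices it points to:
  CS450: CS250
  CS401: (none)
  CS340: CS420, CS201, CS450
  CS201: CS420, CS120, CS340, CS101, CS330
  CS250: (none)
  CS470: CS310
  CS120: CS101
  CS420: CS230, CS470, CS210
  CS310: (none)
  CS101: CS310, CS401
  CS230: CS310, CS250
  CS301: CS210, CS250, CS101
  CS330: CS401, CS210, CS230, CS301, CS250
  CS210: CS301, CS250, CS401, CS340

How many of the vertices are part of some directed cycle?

6

A vertex is on a directed cycle iff it belongs to a strongly connected component of size ≥ 2 (or has a self-loop).
The vertices on cycles are {CS201, CS210, CS301, CS330, CS340, CS420} — 6 in total.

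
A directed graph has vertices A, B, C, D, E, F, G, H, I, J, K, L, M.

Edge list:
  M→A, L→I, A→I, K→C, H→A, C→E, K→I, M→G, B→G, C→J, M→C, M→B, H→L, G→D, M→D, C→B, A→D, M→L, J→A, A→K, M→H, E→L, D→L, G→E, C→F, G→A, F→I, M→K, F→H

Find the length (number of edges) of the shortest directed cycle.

4

For each vertex v, BFS finds the shortest path from v back to v.
The shortest such closed walk is C → J → A → K → C, length 4.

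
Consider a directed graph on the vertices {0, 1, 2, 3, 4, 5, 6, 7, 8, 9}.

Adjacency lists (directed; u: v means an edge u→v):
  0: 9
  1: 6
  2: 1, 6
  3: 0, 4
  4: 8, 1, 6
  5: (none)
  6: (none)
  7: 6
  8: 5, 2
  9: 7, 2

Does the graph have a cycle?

No

DFS with white/gray/black marking, starting from 5:
5 gray
5 black
0 gray
  9 gray
    7 gray
      6 gray
      6 black
    7 black
    2 gray
      1 gray
        1→6: 6 black — skip
      1 black
      2→6: 6 black — skip
    2 black
  9 black
0 black
3 gray
  3→0: 0 black — skip
  4 gray
    8 gray
      8→5: 5 black — skip
      8→2: 2 black — skip
    8 black
    4→1: 1 black — skip
    4→6: 6 black — skip
  4 black
3 black
Every edge goes to a white or black vertex — no back edge, so the graph is acyclic.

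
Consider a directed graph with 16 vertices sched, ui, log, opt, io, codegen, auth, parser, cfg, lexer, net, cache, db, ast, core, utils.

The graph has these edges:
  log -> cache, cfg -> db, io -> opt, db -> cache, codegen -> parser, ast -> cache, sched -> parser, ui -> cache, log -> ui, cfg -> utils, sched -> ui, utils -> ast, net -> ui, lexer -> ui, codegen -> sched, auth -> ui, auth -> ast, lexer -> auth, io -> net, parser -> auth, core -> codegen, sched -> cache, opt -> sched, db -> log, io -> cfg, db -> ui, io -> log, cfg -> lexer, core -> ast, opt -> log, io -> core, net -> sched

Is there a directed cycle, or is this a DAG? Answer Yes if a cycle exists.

DFS with white/gray/black marking, starting from parser:
parser gray
  auth gray
    ui gray
      cache gray
      cache black
    ui black
    ast gray
      ast→cache: cache black — skip
    ast black
  auth black
parser black
sched gray
  sched→cache: cache black — skip
  sched→parser: parser black — skip
  sched→ui: ui black — skip
sched black
log gray
  log→ui: ui black — skip
  log→cache: cache black — skip
log black
opt gray
  opt→log: log black — skip
  opt→sched: sched black — skip
opt black
io gray
  core gray
    core→ast: ast black — skip
    codegen gray
      codegen→sched: sched black — skip
      codegen→parser: parser black — skip
    codegen black
  core black
  io→opt: opt black — skip
  io→log: log black — skip
  net gray
    net→sched: sched black — skip
    net→ui: ui black — skip
  net black
  cfg gray
    lexer gray
      lexer→auth: auth black — skip
      lexer→ui: ui black — skip
    lexer black
    utils gray
      utils→ast: ast black — skip
    utils black
    db gray
      db→cache: cache black — skip
      db→log: log black — skip
      db→ui: ui black — skip
    db black
  cfg black
io black
Every edge goes to a white or black vertex — no back edge, so the graph is acyclic.

No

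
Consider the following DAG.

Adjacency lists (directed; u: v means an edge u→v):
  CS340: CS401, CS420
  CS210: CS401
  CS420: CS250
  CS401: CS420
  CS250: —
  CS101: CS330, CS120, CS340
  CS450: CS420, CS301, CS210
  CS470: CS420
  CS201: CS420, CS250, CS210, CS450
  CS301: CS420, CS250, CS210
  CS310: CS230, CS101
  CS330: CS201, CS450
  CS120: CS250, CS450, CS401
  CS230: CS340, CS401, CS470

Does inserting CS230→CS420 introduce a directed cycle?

No

Adding CS230→CS420 creates a cycle iff CS420 can already reach CS230.
Explore from CS420: no path reaches CS230. The graph stays acyclic.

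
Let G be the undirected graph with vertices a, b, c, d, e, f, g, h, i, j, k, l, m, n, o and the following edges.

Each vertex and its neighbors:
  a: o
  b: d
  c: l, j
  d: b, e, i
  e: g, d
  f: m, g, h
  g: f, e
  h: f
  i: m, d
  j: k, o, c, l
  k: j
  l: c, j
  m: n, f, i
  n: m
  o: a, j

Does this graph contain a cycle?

Yes

DFS, tracking each vertex's parent; an edge to a visited non-parent vertex closes a cycle.
Start from f:
visit f (parent –)
  visit m (parent f)
    visit n (parent m)
      n–m: parent, skip
    m–f: parent, skip
    visit i (parent m)
      i–m: parent, skip
      visit d (parent i)
        visit b (parent d)
          b–d: parent, skip
        visit e (parent d)
          visit g (parent e)
            g–f: f visited and ≠ parent → cycle
Cycle: f – m – i – d – e – g – f.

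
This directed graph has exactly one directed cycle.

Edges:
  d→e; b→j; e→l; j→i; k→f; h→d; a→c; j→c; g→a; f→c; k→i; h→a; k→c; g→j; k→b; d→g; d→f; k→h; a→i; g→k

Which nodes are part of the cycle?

DFS with gray/black marking from k:
k gray
  c gray
  c black
  i gray
  i black
  h gray
    d gray
      g gray
        j gray
          j→i: i black — skip
          j→c: c black — skip
        j black
        g→k: k is gray → back edge
Back edge closes the cycle k → h → d → g → k; its vertices are {d, g, h, k}.

d, g, h, k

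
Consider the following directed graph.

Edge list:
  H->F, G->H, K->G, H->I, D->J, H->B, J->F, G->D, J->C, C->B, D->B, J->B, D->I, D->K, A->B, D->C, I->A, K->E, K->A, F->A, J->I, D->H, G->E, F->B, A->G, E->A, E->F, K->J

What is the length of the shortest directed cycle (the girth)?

For each vertex v, BFS finds the shortest path from v back to v.
The shortest such closed walk is G → D → K → G, length 3.

3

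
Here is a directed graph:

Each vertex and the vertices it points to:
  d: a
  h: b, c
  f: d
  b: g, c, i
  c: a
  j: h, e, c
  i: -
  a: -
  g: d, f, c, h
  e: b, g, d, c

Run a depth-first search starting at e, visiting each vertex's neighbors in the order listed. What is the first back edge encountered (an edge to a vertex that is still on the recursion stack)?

h→b

DFS from e (visiting each vertex's neighbors in the order listed); mark gray on enter, black on exit:
e gray
  b gray
    g gray
      d gray
        a gray
        a black
      d black
      f gray
        f→d: d black — skip
      f black
      c gray
        c→a: a black — skip
      c black
      h gray
        h→b: b is gray → back edge
First back edge: h → b.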